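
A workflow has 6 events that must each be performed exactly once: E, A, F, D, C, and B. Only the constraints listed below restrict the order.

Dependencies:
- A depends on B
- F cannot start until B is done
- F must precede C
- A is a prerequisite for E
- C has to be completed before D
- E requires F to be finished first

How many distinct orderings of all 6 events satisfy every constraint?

B is the only event with nothing required before it, so every ordering starts there.
Enumerating by repeatedly choosing an available event (one whose prerequisites are all placed) gives 9 distinct complete orderings.

9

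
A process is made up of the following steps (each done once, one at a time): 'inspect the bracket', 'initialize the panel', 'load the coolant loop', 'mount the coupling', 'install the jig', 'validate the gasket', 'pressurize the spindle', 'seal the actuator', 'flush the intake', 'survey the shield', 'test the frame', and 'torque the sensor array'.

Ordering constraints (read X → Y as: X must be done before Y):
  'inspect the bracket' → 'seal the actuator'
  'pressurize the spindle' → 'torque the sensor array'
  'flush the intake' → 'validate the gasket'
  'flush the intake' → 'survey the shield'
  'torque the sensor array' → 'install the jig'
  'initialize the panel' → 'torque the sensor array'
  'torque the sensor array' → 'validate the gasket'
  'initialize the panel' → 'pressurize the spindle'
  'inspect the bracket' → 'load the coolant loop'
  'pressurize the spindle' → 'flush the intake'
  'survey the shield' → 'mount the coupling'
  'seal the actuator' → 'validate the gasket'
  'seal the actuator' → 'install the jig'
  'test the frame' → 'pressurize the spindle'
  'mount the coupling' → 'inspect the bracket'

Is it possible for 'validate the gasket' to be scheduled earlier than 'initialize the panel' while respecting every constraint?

There is a dependency chain 'initialize the panel' → 'torque the sensor array' → 'validate the gasket', so 'validate the gasket' always comes after 'initialize the panel'.
Hence 'validate the gasket' can never be scheduled before 'initialize the panel'.

No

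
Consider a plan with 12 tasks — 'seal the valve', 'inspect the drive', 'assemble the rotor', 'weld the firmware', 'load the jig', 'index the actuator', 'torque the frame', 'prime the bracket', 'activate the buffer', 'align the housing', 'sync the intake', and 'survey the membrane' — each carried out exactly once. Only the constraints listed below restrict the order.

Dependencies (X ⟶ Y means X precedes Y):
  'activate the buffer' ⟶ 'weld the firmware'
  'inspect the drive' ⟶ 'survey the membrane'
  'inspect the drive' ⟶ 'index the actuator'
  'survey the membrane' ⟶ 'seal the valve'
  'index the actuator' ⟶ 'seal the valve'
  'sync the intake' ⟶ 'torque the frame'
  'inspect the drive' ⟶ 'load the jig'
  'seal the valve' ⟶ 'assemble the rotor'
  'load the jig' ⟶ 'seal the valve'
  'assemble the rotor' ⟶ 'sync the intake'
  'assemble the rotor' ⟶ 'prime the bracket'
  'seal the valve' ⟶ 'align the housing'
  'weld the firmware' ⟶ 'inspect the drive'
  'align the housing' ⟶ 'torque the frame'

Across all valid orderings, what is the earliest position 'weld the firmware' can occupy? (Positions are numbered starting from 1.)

2

Working backwards through the constraints from 'weld the firmware', its only required predecessor is 'activate the buffer'.
With 1 mandatory predecessor, the earliest 'weld the firmware' can sit is position 1+1 = 2, and placing just that one first achieves it.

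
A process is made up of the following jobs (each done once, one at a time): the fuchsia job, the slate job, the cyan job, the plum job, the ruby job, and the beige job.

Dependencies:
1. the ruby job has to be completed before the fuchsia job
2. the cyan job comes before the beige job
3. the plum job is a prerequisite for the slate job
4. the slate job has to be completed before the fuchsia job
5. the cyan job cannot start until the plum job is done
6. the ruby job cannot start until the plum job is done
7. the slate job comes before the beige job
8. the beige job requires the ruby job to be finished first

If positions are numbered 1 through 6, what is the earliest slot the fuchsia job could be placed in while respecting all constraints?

The jobs that are forced before the fuchsia job, directly or transitively, are the slate job, the plum job, the ruby job. That's 3 jobs.
With 3 mandatory predecessors, the earliest the fuchsia job can sit is position 3+1 = 4, and placing just those 3 first achieves it.

4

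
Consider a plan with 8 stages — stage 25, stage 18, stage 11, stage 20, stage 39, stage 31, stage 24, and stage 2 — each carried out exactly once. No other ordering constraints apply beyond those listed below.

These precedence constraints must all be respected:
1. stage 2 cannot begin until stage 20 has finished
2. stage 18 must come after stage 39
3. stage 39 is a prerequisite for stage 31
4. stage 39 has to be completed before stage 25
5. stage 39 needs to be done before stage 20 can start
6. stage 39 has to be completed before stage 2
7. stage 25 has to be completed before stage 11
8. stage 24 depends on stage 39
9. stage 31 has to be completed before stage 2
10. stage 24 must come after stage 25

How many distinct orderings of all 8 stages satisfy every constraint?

Stage 39 is the only stage with nothing required before it, so every ordering starts there.
Enumerating by repeatedly choosing an available stage (one whose prerequisites are all placed) gives 560 distinct complete orderings.

560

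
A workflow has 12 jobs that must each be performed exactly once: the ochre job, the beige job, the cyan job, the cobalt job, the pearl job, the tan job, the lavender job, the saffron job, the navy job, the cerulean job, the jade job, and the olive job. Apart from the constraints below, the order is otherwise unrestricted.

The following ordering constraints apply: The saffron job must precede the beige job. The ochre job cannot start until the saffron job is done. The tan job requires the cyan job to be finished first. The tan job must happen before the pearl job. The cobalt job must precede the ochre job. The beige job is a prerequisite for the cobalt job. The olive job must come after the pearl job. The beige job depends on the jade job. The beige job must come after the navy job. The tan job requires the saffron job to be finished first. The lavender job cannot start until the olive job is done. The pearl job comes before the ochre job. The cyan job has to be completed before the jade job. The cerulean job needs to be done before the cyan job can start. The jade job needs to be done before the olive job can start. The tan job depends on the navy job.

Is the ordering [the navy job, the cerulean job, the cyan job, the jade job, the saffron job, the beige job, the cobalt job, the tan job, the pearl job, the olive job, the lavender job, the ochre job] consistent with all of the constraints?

Yes

Every stated constraint is respected: the saffron job sits at position 5, ahead of the ochre job at position 12, and each of the other listed pairs likewise has the predecessor earlier in the sequence.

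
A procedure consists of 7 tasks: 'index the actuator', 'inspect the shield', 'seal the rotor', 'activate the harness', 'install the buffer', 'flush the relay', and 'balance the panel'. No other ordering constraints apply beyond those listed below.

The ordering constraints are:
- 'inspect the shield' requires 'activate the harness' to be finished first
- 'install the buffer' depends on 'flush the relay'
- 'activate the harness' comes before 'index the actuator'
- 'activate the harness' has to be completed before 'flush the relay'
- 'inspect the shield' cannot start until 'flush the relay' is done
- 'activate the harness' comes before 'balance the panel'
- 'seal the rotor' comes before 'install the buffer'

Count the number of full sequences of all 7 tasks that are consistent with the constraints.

190

2 tasks have no prerequisites ('seal the rotor', 'activate the harness'), so any of them could come first.
Systematically extending each partial ordering one task at a time and counting, there are 190 complete orderings.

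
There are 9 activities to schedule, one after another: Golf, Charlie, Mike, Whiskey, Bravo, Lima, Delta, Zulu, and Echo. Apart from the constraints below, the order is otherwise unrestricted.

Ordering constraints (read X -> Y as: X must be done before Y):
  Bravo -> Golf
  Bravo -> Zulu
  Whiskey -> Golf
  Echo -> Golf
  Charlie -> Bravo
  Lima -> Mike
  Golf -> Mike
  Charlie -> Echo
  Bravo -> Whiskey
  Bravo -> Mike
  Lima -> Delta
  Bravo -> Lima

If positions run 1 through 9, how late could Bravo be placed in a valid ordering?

3

The activities that are forced after Bravo, directly or by a chain of constraints, are Golf, Mike, Whiskey, Lima, Delta, Zulu. That's 6 activities.
With 6 mandatory successors out of 9 activities total, the latest slot for Bravo is 9−6 = 3, and it's reachable by doing all non-successors before Bravo.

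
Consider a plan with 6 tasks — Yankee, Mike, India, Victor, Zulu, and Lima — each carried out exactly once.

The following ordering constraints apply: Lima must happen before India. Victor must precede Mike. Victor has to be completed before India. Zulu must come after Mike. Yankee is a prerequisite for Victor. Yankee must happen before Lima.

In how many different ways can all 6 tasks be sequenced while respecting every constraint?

9

Only Yankee has no prerequisites, so it must go first.
Counting all ways to extend the partial order to a total order gives 9.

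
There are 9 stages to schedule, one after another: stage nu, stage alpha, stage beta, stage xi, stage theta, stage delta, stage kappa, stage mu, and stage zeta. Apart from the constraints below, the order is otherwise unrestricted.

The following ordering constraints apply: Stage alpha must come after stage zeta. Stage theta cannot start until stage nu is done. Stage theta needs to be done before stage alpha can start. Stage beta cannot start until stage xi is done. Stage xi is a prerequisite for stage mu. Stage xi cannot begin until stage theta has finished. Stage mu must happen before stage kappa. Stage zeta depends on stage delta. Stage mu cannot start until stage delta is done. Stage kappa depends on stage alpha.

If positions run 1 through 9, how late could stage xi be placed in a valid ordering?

6

Following every chain forward from stage xi, the stages that must come later are stage beta, stage kappa, stage mu — 3 of them.
With 3 mandatory successors out of 9 stages total, the latest slot for stage xi is 9−3 = 6, and it's reachable by doing all non-successors before stage xi.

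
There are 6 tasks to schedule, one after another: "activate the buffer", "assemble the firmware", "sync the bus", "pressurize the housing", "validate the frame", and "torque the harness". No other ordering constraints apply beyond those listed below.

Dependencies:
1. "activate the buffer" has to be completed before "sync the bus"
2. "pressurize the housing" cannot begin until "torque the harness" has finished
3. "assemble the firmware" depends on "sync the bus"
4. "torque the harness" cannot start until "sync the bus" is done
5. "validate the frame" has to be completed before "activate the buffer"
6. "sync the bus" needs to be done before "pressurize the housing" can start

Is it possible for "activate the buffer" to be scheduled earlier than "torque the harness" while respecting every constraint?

Yes

The constraints force "activate the buffer" before "torque the harness", so yes — every valid ordering has "activate the buffer" earlier.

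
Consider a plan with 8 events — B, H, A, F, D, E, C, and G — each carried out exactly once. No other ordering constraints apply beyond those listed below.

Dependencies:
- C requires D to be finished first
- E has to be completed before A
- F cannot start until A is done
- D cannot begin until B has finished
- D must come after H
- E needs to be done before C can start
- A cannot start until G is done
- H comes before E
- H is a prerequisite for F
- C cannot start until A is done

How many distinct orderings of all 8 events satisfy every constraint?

3 events have no prerequisites (B, H, G), so any of them could come first.
Enumerating by repeatedly choosing an available event (one whose prerequisites are all placed) gives 98 distinct complete orderings.

98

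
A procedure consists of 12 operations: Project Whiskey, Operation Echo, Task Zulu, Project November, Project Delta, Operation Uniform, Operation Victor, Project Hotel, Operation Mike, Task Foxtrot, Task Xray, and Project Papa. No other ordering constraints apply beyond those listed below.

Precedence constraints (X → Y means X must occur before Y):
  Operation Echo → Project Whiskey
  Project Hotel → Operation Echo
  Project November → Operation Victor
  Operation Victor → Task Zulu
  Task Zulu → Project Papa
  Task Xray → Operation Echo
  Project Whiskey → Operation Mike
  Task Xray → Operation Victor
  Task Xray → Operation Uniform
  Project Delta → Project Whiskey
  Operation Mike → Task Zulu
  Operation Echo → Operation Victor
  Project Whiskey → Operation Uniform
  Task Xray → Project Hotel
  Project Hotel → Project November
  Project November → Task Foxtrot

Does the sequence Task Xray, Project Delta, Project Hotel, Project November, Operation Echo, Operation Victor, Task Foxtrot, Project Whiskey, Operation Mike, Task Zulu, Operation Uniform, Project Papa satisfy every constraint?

Yes

Every stated constraint is respected: Task Xray sits at position 1, ahead of Operation Uniform at position 11, and each of the other listed pairs likewise has the predecessor earlier in the sequence.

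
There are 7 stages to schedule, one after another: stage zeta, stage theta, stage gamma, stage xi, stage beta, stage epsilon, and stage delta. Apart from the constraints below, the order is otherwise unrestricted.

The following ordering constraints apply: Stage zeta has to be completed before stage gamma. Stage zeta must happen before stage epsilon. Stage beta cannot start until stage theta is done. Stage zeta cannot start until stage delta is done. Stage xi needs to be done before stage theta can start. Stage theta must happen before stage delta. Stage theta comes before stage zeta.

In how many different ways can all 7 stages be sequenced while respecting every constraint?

10

Only stage xi has no prerequisites, so it must go first.
Enumerating by repeatedly choosing an available stage (one whose prerequisites are all placed) gives 10 distinct complete orderings.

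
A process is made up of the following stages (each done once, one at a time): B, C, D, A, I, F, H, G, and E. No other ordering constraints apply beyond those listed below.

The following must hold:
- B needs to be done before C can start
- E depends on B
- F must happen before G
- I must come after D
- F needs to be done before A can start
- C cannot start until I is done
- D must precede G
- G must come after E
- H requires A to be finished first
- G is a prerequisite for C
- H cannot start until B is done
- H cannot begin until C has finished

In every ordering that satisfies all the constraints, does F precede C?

Yes

There is a constraint chain F → G → C.
That forces F before C in every valid schedule.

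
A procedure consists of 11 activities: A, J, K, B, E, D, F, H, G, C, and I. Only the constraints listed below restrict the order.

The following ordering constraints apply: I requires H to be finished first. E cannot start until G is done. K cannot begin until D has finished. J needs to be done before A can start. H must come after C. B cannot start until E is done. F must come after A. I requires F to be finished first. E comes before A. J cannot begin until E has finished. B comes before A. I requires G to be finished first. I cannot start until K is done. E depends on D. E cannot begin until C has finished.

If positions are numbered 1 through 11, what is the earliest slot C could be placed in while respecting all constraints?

1

Nothing is required before C; it can be the very first activity.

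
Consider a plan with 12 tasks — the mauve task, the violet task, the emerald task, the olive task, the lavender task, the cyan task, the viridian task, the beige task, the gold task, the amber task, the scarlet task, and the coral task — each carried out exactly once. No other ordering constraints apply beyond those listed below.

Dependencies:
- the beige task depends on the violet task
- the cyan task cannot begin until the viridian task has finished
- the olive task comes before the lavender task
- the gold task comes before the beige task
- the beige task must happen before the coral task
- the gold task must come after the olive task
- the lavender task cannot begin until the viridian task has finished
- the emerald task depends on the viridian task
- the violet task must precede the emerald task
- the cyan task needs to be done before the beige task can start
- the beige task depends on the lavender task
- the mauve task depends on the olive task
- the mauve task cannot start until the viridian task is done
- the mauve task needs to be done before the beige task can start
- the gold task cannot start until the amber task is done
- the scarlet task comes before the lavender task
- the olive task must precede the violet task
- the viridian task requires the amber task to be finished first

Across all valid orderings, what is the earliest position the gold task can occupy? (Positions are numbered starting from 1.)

Every task that must precede the gold task has to come before it. Tracing all chains that end at the gold task, those tasks are: the olive task, the amber task — 2 in total.
So at minimum 2 tasks come before the gold task, putting the gold task no earlier than position 3. That position is achievable by scheduling exactly those predecessors first.

3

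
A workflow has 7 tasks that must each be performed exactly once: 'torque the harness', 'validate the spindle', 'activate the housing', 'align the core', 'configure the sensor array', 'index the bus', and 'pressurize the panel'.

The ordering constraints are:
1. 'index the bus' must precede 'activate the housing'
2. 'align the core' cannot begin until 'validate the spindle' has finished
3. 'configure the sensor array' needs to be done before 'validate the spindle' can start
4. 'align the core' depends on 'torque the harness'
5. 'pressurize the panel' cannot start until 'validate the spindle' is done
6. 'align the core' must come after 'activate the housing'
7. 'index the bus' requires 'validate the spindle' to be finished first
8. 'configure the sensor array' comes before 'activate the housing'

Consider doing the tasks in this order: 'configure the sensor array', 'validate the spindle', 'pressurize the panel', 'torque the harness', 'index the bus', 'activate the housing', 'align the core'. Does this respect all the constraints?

Yes

Every stated constraint is respected: 'configure the sensor array' sits at position 1, ahead of 'activate the housing' at position 6, and each of the other listed pairs likewise has the predecessor earlier in the sequence.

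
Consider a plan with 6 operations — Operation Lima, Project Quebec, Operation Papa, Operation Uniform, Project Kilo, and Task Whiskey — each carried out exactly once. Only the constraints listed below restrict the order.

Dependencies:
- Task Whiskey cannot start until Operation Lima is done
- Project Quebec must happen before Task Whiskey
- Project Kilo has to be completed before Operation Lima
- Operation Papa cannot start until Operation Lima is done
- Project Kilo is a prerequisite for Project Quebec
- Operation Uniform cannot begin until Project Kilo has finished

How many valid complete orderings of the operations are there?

25

Only Project Kilo has no prerequisites, so it must go first.
Enumerating by repeatedly choosing an available operation (one whose prerequisites are all placed) gives 25 distinct complete orderings.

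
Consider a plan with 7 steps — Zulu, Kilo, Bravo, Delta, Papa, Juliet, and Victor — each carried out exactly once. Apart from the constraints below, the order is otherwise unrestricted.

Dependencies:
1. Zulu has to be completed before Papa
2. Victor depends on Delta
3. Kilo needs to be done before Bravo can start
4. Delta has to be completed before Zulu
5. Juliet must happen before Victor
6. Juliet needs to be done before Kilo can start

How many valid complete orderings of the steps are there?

The steps with no prerequisites are Delta, Juliet; any of them can be placed first.
Enumerating by repeatedly choosing an available step (one whose prerequisites are all placed) gives 90 distinct complete orderings.

90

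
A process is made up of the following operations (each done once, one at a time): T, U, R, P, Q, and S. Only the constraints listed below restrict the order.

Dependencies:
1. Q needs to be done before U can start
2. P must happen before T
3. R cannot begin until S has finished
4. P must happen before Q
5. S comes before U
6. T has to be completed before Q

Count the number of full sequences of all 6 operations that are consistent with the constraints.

2 operations have no prerequisites (P, S), so any of them could come first.
Systematically extending each partial ordering one operation at a time and counting, there are 14 complete orderings.

14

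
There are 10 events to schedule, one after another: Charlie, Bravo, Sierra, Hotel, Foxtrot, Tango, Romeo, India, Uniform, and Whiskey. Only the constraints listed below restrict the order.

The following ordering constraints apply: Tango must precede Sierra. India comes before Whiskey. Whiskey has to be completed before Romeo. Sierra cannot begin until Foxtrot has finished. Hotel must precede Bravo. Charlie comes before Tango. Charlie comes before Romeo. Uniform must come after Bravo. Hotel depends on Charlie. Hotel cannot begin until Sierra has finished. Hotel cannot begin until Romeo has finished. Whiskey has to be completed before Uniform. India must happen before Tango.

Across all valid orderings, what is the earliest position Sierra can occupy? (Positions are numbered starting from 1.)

5

Working backwards through the constraints from Sierra, its full set of required predecessors is Charlie, Foxtrot, Tango, India — 4 of them.
With 4 mandatory predecessors, the earliest Sierra can sit is position 4+1 = 5, and placing just those 4 first achieves it.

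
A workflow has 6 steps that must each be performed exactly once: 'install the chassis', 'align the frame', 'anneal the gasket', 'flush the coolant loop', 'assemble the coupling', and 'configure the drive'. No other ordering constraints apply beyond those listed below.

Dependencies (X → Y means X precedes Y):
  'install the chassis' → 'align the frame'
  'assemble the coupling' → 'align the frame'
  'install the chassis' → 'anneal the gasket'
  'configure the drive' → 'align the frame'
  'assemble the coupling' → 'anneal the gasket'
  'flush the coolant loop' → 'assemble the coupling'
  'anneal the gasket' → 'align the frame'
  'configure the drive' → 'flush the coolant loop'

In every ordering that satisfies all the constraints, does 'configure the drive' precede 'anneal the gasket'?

Yes

Chaining the stated constraints: 'configure the drive' → 'flush the coolant loop' → 'assemble the coupling' → 'anneal the gasket'.
Hence 'configure the drive' necessarily comes before 'anneal the gasket'.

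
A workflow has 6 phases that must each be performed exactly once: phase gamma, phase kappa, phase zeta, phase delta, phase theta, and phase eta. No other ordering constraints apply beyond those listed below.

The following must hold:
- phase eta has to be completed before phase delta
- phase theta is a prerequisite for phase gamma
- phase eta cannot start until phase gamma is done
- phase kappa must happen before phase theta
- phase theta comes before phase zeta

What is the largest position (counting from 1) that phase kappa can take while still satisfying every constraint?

Following every chain forward from phase kappa, the phases that must come later are phase gamma, phase zeta, phase delta, phase theta, phase eta — 5 of them.
With 5 mandatory successors out of 6 phases total, the latest slot for phase kappa is 6−5 = 1, and it's reachable by doing all non-successors before phase kappa.

1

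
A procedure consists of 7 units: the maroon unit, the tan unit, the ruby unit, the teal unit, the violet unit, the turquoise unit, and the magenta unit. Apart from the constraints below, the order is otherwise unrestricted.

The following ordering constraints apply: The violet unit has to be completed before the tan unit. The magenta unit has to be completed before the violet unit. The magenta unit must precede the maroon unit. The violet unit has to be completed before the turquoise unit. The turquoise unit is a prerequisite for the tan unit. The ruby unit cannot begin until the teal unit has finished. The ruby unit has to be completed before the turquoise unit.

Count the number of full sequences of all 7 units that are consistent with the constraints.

The units with no prerequisites are the teal unit, the magenta unit; any of them can be placed first.
Counting all ways to extend the partial order to a total order gives 32.

32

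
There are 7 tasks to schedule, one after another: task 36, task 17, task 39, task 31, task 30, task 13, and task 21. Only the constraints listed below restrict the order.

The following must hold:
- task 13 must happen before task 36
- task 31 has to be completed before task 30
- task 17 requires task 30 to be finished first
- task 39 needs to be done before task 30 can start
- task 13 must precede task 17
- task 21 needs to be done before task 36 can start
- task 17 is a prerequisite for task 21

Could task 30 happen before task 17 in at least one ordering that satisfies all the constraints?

Yes

Task 30 is actually forced before task 17 by the constraints, so certainly some valid ordering has task 30 first.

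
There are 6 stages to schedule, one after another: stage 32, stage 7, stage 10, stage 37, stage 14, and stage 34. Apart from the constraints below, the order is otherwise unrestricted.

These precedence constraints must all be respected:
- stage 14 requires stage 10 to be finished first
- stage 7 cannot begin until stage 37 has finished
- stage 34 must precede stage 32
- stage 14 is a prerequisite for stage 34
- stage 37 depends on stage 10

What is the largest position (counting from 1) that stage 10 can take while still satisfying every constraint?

Every stage that must follow stage 10 has to come after it. Tracing all chains starting from stage 10, those stages are: stage 32, stage 7, stage 37, stage 14, stage 34 — 5 in total.
So at least 5 stages follow stage 10, putting stage 10 no later than position 1. That position is achievable by scheduling everything else first.

1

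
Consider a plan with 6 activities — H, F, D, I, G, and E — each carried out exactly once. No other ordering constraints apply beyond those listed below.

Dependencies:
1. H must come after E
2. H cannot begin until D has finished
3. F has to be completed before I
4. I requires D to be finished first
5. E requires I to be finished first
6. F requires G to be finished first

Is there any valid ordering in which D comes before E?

Yes

D is actually forced before E by the constraints, so certainly some valid ordering has D first.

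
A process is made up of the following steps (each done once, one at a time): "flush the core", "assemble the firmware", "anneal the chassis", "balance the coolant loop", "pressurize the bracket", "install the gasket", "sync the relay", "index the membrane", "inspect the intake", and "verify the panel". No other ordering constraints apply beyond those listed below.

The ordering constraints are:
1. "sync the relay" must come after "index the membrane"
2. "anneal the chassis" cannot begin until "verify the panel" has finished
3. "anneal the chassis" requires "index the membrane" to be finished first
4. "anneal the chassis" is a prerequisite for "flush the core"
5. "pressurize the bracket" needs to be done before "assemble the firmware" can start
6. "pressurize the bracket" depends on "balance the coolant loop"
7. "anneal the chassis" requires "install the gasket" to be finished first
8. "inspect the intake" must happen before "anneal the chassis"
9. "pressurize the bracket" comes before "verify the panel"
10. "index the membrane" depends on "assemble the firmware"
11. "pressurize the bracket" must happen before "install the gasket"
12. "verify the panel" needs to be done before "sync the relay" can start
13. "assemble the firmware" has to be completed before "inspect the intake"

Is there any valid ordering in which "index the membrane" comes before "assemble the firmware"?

The constraints give a chain "assemble the firmware" → "index the membrane", which forces "assemble the firmware" before "index the membrane".
Hence "index the membrane" can never be scheduled before "assemble the firmware".

No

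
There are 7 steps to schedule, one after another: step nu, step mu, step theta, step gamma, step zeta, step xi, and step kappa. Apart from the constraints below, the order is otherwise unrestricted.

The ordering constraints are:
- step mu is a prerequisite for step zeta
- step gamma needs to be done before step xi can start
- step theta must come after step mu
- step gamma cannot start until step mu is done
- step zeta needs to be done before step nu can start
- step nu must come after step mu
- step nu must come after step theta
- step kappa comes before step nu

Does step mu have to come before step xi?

Yes

Tracing the constraints gives a chain: step mu → step gamma → step xi.
Hence step mu necessarily comes before step xi.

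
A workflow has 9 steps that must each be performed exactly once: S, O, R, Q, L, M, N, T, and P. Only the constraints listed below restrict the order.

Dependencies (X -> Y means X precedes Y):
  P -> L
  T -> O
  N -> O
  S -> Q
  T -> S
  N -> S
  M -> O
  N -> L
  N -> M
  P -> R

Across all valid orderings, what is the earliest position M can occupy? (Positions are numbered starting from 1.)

The only step forced before M (directly or transitively) is N.
So at minimum 1 step comes before M, putting M no earlier than position 2. That position is achievable by scheduling exactly that predecessor first.

2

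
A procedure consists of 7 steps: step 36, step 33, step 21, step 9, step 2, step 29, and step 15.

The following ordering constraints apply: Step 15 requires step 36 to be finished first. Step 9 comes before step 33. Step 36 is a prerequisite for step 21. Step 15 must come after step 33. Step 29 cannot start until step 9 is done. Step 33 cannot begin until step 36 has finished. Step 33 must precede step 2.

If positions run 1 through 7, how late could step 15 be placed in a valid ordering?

Nothing depends on step 15, so it can be the final step, position 7.

7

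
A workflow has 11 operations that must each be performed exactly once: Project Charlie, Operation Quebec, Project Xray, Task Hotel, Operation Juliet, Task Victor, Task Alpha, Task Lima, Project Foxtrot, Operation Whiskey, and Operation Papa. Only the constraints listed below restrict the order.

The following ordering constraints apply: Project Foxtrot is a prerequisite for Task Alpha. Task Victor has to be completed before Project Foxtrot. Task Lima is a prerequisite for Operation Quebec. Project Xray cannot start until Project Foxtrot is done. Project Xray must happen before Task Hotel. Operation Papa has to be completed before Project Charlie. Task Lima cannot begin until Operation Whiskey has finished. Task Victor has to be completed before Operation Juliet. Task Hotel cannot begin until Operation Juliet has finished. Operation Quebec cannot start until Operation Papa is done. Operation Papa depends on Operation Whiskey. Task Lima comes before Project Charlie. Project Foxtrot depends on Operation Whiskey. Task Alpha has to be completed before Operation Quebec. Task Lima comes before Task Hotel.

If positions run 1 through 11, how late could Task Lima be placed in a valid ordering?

The operations that are forced after Task Lima, directly or by a chain of constraints, are Project Charlie, Operation Quebec, Task Hotel. That's 3 operations.
With 3 mandatory successors out of 11 operations total, the latest slot for Task Lima is 11−3 = 8, and it's reachable by doing all non-successors before Task Lima.

8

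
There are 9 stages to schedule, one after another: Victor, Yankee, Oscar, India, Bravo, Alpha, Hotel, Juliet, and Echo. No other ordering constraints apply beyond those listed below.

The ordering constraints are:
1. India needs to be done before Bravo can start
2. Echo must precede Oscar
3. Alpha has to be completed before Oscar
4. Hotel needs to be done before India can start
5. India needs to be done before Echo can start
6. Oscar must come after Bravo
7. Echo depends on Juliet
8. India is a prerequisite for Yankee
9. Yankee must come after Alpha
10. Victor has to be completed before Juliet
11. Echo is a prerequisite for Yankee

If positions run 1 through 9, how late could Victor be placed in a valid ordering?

Following every chain forward from Victor, the stages that must come later are Yankee, Oscar, Juliet, Echo — 4 of them.
So at least 4 stages follow Victor, putting Victor no later than position 5. That position is achievable by scheduling everything else first.

5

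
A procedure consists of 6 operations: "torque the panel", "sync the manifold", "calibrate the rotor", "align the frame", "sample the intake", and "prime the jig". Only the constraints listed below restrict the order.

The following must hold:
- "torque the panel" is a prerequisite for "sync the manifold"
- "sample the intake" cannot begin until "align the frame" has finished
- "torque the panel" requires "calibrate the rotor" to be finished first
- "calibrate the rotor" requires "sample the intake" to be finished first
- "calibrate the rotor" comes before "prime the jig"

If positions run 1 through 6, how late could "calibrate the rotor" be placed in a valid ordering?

3

Every operation that must follow "calibrate the rotor" has to come after it. Tracing all chains starting from "calibrate the rotor", those operations are: "torque the panel", "sync the manifold", "prime the jig" — 3 in total.
So at least 3 operations follow "calibrate the rotor", putting "calibrate the rotor" no later than position 3. That position is achievable by scheduling everything else first.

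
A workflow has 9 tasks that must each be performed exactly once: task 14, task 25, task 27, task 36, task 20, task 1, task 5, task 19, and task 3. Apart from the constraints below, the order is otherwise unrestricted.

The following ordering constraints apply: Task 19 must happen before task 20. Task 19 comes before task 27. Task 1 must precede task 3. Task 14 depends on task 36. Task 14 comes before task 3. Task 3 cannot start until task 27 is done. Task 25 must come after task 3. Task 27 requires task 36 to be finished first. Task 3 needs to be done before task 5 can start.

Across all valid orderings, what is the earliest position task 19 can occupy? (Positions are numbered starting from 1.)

Nothing is required before task 19; it can be the very first task.

1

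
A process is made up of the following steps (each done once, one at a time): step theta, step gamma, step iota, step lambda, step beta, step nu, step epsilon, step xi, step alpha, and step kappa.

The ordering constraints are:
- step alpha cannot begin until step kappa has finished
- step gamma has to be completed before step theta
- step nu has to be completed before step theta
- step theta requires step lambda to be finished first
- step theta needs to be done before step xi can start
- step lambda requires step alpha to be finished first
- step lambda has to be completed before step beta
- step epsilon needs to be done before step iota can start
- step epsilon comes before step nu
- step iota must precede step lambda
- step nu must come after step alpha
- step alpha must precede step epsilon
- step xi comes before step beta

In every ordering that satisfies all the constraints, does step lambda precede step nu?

Step lambda and step nu are not related by any chain of constraints.
There exist valid orderings with step nu before step lambda, so step lambda is not required to come first.

No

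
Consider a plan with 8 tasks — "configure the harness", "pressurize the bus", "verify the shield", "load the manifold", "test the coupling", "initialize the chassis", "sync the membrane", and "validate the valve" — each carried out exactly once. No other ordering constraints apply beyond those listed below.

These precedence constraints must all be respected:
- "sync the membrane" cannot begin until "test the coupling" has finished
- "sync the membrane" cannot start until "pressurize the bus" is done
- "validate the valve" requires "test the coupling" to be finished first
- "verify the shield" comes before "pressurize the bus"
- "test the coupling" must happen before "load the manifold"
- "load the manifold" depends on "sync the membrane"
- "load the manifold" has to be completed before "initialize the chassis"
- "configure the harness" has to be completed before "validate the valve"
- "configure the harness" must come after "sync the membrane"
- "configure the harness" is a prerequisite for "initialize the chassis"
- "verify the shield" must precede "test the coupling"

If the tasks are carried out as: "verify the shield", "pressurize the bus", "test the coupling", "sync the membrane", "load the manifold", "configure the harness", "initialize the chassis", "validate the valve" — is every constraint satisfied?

Going through the constraints one by one, each required predecessor appears earlier in the sequence than its dependent — e.g. "test the coupling" (position 3) is before "validate the valve" (position 8), as required.

Yes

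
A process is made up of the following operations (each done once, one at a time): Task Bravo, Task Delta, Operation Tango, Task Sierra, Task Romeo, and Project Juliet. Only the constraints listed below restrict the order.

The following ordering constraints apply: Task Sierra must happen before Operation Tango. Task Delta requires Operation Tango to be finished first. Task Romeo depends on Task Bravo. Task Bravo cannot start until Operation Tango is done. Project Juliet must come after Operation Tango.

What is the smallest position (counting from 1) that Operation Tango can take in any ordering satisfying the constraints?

2

Working backwards through the constraints from Operation Tango, its only required predecessor is Task Sierra.
With 1 mandatory predecessor, the earliest Operation Tango can sit is position 1+1 = 2, and placing just that one first achieves it.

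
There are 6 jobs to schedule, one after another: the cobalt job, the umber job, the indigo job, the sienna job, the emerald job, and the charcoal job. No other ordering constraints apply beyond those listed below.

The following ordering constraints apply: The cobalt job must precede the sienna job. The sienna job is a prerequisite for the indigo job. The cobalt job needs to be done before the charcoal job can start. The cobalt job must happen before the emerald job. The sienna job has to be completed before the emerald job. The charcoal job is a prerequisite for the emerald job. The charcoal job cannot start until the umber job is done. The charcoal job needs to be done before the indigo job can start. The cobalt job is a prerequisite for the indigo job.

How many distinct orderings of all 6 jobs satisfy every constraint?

10

The jobs with no prerequisites are the cobalt job, the umber job; any of them can be placed first.
Systematically extending each partial ordering one job at a time and counting, there are 10 complete orderings.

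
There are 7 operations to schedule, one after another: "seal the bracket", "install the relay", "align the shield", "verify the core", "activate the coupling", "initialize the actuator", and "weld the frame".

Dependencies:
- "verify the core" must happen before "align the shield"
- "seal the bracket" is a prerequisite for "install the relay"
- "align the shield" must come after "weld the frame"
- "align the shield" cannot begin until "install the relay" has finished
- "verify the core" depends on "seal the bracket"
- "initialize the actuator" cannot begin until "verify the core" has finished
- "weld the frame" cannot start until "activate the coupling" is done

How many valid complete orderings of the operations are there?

The operations with no prerequisites are "seal the bracket", "activate the coupling"; any of them can be placed first.
Counting all ways to extend the partial order to a total order gives 65.

65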